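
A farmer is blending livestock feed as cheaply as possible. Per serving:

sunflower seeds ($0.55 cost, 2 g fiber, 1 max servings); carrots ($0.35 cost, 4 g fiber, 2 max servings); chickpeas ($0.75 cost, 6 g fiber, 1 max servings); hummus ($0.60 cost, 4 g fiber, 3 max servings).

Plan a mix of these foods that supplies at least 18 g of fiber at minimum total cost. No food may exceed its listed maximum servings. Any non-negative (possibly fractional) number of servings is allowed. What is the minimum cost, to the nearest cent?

$2.05

Cost per g of fiber: carrots $0.0875, chickpeas $0.1250, hummus $0.1500, sunflower seeds $0.2750.
Take 2 servings of carrots: +8.0 g fiber for $0.70 (total $0.70, still need 10.0 g).
Take 1 serving of chickpeas: +6.0 g fiber for $0.75 (total $1.45, still need 4.0 g).
Take 1 serving of hummus: +4.0 g fiber for $0.60 (total $2.05, still need 0.0 g).
Greedy by cheapest-per-g is optimal for a single linear constraint, so the minimum cost is $2.05.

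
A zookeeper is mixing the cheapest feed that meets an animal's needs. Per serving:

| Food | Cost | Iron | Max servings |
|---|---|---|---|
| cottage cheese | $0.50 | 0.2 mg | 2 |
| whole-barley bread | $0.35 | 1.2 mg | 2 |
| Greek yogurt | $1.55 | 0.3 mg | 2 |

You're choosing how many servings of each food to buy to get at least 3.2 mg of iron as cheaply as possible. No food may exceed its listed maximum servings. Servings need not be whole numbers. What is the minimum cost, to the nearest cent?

Cost per mg of iron: whole-barley bread $0.2917, cottage cheese $2.5000, Greek yogurt $5.1667.
Take 2 servings of whole-barley bread: +2.4 mg iron for $0.70 (total $0.70, still need 0.8 mg).
Take 2 servings of cottage cheese: +0.4 mg iron for $1.00 (total $1.70, still need 0.4 mg).
Take 1.333 servings of Greek yogurt: +0.4 mg iron for $2.07 (total $3.77, still need 0.0 mg).
Filling from the cheapest source first is optimal under one linear minimum: $3.77.

$3.77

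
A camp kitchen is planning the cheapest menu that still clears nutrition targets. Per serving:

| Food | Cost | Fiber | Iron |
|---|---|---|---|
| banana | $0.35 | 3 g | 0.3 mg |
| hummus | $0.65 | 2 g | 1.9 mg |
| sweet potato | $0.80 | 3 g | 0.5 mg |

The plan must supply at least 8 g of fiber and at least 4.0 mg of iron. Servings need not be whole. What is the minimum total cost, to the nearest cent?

Compare the cost at each extreme point of the feasible region.
banana only: max(8/3, 4.0/0.3) = 13.33 servings → $4.67.
hummus only: max(8/2, 4.0/1.9) = 4 servings → $2.60.
sweet potato only: max(8/3, 4.0/0.5) = 8 servings → $6.40.
banana + hummus with both tight: 1.412 servings and 1.882 servings → $1.72.
banana + sweet potato with both targets exact would need a negative amount; discard.
hummus + sweet potato with both tight: 1.702 servings and 1.532 servings → $2.33.
So the least-cost plan costs $1.72.

$1.72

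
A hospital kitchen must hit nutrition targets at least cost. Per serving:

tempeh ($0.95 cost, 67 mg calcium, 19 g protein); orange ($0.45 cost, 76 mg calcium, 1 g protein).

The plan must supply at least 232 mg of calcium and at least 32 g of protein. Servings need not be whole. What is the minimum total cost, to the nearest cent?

With two linear requirements the optimum uses one or two foods; enumerate the corners.
tempeh only: max(232/67, 32/19) = 3.463 servings → $3.29.
orange only: max(232/76, 32/1) = 32 servings → $14.40.
tempeh + orange with both tight: 1.598 servings and 1.644 servings → $2.26.
Cheapest feasible corner: $2.26.

$2.26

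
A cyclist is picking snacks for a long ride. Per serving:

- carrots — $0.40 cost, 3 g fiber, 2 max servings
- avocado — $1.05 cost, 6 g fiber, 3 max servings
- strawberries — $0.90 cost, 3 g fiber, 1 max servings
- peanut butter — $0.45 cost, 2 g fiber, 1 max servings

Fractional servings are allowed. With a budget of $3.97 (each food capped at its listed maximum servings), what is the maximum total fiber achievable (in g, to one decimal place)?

24.1 g

Fiber per dollar: carrots 7.5, avocado 5.714, peanut butter 4.444, strawberries 3.333.
Take 2 servings of carrots: spends $0.80, +6.0 g fiber (running total 6.0 g).
Take 3 servings of avocado: spends $3.15, +18.0 g fiber (running total 24.0 g).
Take 0.04444 servings of peanut butter: spends $0.02, +0.1 g fiber (running total 24.1 g).
Filling greedily by fiber-per-dollar is optimal for one linear limit, giving 24.1 g.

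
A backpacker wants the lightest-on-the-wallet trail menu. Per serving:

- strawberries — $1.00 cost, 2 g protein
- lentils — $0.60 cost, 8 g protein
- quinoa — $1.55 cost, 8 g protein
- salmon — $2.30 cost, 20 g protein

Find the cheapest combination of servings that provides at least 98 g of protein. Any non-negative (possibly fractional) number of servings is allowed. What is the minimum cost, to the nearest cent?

Cost per g of protein: lentils $0.0750, salmon $0.1150, quinoa $0.1938, strawberries $0.5000.
With no serving limits, use only lentils: 98 g / 8 g = 12.25 servings × $0.60 = $7.35.

$7.35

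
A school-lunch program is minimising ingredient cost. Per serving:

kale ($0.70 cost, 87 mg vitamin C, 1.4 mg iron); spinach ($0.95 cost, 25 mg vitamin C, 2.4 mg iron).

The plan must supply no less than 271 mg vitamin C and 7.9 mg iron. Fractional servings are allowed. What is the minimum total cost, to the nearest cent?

$3.51

kale only: max(271/87, 7.9/1.4) = 5.643 servings → $3.95.
spinach only: max(271/25, 7.9/2.4) = 10.84 servings → $10.30.
kale + spinach with both tight: 2.606 servings and 1.772 servings → $3.51.
Cheapest feasible corner: $3.51.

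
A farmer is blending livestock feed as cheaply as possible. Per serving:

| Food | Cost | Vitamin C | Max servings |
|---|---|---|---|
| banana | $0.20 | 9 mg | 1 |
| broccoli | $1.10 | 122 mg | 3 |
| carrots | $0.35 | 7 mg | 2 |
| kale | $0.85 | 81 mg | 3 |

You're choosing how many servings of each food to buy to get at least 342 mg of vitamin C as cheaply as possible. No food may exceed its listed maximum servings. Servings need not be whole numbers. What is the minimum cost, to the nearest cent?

$3.08

Cost per mg of vitamin C: broccoli $0.0090, kale $0.0105, banana $0.0222, carrots $0.0500.
Take 2.803 servings of broccoli: +342.0 mg vitamin C for $3.08 (total $3.08, still need 0.0 mg).
Filling from the cheapest source first is optimal under one linear minimum: $3.08.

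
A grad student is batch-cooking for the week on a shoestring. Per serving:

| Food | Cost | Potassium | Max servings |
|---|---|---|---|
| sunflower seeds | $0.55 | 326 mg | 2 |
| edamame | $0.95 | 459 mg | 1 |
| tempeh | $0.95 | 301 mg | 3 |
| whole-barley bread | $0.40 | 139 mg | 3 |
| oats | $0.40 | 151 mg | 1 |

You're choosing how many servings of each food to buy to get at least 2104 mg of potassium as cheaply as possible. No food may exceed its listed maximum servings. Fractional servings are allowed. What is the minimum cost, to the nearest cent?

Cost per mg of potassium: sunflower seeds $0.0017, edamame $0.0021, oats $0.0026, whole-barley bread $0.0029, tempeh $0.0032.
Take 2 servings of sunflower seeds: +652.0 mg potassium for $1.10 (total $1.10, still need 1452.0 mg).
Take 1 serving of edamame: +459.0 mg potassium for $0.95 (total $2.05, still need 993.0 mg).
Take 1 serving of oats: +151.0 mg potassium for $0.40 (total $2.45, still need 842.0 mg).
Take 3 servings of whole-barley bread: +417.0 mg potassium for $1.20 (total $3.65, still need 425.0 mg).
Take 1.412 servings of tempeh: +425.0 mg potassium for $1.34 (total $4.99, still need 0.0 mg).
Filling from the cheapest source first is optimal under one linear minimum: $4.99.

$4.99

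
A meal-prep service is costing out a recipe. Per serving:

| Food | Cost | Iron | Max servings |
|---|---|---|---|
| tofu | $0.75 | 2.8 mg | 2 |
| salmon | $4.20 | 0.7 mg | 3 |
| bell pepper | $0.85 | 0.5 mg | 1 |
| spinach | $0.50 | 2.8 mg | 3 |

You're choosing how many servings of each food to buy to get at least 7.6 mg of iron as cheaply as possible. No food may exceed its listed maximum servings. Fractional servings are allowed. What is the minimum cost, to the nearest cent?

Cost per mg of iron: spinach $0.1786, tofu $0.2679, bell pepper $1.7000, salmon $6.0000.
Take 2.714 servings of spinach: +7.6 mg iron for $1.36 (total $1.36, still need 0.0 mg).
Filling from the cheapest source first is optimal under one linear minimum: $1.36.

$1.36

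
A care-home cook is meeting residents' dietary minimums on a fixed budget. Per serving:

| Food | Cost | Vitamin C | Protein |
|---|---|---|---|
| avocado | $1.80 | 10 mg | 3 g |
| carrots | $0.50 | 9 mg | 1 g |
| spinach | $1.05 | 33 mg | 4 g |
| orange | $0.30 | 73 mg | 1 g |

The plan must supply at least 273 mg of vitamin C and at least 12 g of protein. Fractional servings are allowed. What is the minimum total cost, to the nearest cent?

A basic optimal solution has at most two foods positive. Try each food alone and each pair with both targets met exactly.
avocado only: max(273/10, 12/3) = 27.3 servings → $49.14.
carrots only: max(273/9, 12/1) = 30.33 servings → $15.17.
spinach only: max(273/33, 12/4) = 8.273 servings → $8.69.
orange only: max(273/73, 12/1) = 12 servings → $3.60.
avocado + carrots with both targets exact would need a negative amount; discard.
avocado + spinach: intersection lies outside the first quadrant.
avocado + orange with both tight: 2.885 servings and 3.344 servings → $6.20.
carrots + spinach with both targets exact would need a negative amount; discard.
carrots + orange with both tight: 9.422 servings and 2.578 servings → $5.48.
spinach + orange with both tight: 2.328 servings and 2.687 servings → $3.25.
The minimum over all feasible corners is $3.25.

$3.25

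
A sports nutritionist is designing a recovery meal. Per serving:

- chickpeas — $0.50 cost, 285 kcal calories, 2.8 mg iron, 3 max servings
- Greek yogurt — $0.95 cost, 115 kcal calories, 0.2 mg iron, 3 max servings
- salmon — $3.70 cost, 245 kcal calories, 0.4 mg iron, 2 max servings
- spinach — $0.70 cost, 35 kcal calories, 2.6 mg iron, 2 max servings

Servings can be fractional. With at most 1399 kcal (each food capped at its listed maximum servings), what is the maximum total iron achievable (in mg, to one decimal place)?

14.4 mg

Iron per kcal: spinach 0.07429, chickpeas 0.009825, Greek yogurt 0.001739, salmon 0.001633.
Take 2 servings of spinach: uses 70 kcal, +5.2 mg iron (running total 5.2 mg).
Take 3 servings of chickpeas: uses 855 kcal, +8.4 mg iron (running total 13.6 mg).
Take 3 servings of Greek yogurt: uses 345 kcal, +0.6 mg iron (running total 14.2 mg).
Take 0.5265 servings of salmon: uses 129 kcal, +0.2 mg iron (running total 14.4 mg).
Greedy by best ratio exhausts the calories allowance optimally: 14.4 mg.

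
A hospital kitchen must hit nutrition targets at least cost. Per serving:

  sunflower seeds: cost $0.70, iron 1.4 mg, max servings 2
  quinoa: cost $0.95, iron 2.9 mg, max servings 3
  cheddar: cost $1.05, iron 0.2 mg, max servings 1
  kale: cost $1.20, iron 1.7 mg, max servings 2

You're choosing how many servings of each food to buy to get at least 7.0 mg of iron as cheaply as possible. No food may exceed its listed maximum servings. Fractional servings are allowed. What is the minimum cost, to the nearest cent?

Cost per mg of iron: quinoa $0.3276, sunflower seeds $0.5000, kale $0.7059, cheddar $5.2500.
Take 2.414 servings of quinoa: +7.0 mg iron for $2.29 (total $2.29, still need 0.0 mg).
Greedy by cheapest-per-mg is optimal for a single linear constraint, so the minimum cost is $2.29.

$2.29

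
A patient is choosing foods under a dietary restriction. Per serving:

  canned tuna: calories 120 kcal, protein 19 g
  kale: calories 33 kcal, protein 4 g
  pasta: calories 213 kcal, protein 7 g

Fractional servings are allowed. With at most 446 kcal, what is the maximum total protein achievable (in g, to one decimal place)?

70.6 g

Protein per kcal: canned tuna 0.1583, kale 0.1212, pasta 0.03286.
With no serving limits, spend the whole calories allowance on canned tuna: 446 kcal / 120 kcal × 19 g = 70.6 g.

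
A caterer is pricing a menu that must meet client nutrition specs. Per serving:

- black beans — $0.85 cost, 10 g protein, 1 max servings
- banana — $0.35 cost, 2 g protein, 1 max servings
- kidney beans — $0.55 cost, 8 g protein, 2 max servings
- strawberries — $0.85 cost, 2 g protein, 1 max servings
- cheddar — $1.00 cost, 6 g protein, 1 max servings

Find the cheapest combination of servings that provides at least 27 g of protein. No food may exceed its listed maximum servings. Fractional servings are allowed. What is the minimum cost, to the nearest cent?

$2.12

Cost per g of protein: kidney beans $0.0688, black beans $0.0850, cheddar $0.1667, banana $0.1750, strawberries $0.4250.
Take 2 servings of kidney beans: +16.0 g protein for $1.10 (total $1.10, still need 11.0 g).
Take 1 serving of black beans: +10.0 g protein for $0.85 (total $1.95, still need 1.0 g).
Take 0.1667 servings of cheddar: +1.0 g protein for $0.17 (total $2.12, still need 0.0 g).
Greedy by cheapest-per-g is optimal for a single linear constraint, so the minimum cost is $2.12.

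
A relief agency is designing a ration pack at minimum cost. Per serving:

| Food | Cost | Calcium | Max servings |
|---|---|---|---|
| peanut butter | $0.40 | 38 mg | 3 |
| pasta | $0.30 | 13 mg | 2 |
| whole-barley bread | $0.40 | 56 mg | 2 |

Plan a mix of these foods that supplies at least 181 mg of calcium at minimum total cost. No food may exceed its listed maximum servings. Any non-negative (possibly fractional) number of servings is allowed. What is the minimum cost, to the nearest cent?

Cost per mg of calcium: whole-barley bread $0.0071, peanut butter $0.0105, pasta $0.0231.
Take 2 servings of whole-barley bread: +112.0 mg calcium for $0.80 (total $0.80, still need 69.0 mg).
Take 1.816 servings of peanut butter: +69.0 mg calcium for $0.73 (total $1.53, still need 0.0 mg).
Filling from the cheapest source first is optimal under one linear minimum: $1.53.

$1.53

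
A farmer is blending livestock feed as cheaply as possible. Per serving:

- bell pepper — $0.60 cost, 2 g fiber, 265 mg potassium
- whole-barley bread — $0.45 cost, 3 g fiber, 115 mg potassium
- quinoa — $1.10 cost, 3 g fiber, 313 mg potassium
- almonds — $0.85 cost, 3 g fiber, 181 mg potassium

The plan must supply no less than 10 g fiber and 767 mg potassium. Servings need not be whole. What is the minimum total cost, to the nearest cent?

With two linear requirements the optimum uses one or two foods; enumerate the corners.
bell pepper only: max(10/2, 767/265) = 5 servings → $3.00.
whole-barley bread only: max(10/3, 767/115) = 6.67 servings → $3.00.
quinoa only: max(10/3, 767/313) = 3.333 servings → $3.67.
almonds only: max(10/3, 767/181) = 4.238 servings → $3.60.
bell pepper + whole-barley bread with both tight: 2.037 servings and 1.975 servings → $2.11.
bell pepper + quinoa with both targets exact would need a negative amount; discard.
bell pepper + almonds with both tight: 1.134 servings and 2.577 servings → $2.87.
whole-barley bread + quinoa with both tight: 1.396 servings and 1.938 servings → $2.76.
whole-barley bread + almonds: intersection lies outside the first quadrant.
quinoa + almonds with both tight: 1.24 servings and 2.093 servings → $3.14.
So the least-cost plan costs $2.11.

$2.11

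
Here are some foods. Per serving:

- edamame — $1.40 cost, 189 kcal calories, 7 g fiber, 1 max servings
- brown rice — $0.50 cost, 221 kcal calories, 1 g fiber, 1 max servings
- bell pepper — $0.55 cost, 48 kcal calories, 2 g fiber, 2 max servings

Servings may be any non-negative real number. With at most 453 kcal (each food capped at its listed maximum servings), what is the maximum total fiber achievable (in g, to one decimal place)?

11.8 g

Fiber per kcal: bell pepper 0.04167, edamame 0.03704, brown rice 0.004525.
Take 2 servings of bell pepper: uses 96 kcal, +4.0 g fiber (running total 4.0 g).
Take 1 serving of edamame: uses 189 kcal, +7.0 g fiber (running total 11.0 g).
Take 0.7602 servings of brown rice: uses 168 kcal, +0.8 g fiber (running total 11.8 g).
Filling greedily by fiber-per-kcal is optimal for one linear limit, giving 11.8 g.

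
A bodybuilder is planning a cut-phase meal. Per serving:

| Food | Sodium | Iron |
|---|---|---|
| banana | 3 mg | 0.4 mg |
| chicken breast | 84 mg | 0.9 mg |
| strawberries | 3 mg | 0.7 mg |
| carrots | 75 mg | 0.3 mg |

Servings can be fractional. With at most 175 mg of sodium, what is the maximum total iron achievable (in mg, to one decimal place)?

Iron per mg sodium: strawberries 0.2333, banana 0.1333, chicken breast 0.01071, carrots 0.004.
With no serving limits, spend the whole sodium allowance on strawberries: 175 mg / 3 mg × 0.7 mg = 40.8 mg.

40.8 mg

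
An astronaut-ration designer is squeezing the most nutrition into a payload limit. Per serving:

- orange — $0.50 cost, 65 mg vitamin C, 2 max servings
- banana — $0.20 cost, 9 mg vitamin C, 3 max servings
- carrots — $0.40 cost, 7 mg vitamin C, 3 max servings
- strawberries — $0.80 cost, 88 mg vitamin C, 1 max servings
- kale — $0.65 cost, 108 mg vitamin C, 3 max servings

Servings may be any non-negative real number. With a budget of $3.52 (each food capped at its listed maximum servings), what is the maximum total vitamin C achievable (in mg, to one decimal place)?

Vitamin C per dollar: kale 166.2, orange 130, strawberries 110, banana 45, carrots 17.5.
Take 3 servings of kale: spends $1.95, +324.0 mg vitamin C (running total 324.0 mg).
Take 2 servings of orange: spends $1.00, +130.0 mg vitamin C (running total 454.0 mg).
Take 0.7125 servings of strawberries: spends $0.57, +62.7 mg vitamin C (running total 516.7 mg).
Greedy by best ratio exhausts the cost allowance optimally: 516.7 mg.

516.7 mg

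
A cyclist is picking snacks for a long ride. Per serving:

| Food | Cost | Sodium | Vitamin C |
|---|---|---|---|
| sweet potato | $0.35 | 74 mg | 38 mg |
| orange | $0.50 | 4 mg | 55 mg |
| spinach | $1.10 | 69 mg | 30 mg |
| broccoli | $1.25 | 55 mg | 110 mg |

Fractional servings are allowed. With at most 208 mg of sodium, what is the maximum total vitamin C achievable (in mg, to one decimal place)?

2860.0 mg

Vitamin C per mg sodium: orange 13.75, broccoli 2, sweet potato 0.5135, spinach 0.4348.
With no serving limits, spend the whole sodium allowance on orange: 208 mg / 4 mg × 55 mg = 2860.0 mg.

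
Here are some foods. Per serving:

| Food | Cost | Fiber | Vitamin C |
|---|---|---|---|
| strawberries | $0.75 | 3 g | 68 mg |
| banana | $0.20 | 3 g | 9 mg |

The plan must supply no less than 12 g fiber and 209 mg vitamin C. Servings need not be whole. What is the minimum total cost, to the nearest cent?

$2.41

strawberries only: max(12/3, 209/68) = 4 servings → $3.00.
banana only: max(12/3, 209/9) = 23.22 servings → $4.64.
strawberries + banana with both tight: 2.932 servings and 1.068 servings → $2.41.
Cheapest feasible corner: $2.41.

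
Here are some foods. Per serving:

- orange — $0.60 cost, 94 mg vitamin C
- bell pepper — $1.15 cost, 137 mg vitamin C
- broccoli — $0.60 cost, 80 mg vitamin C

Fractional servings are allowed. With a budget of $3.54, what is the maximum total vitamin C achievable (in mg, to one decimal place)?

554.6 mg

Vitamin C per dollar: orange 156.7, broccoli 133.3, bell pepper 119.1.
With no serving limits, spend the whole cost allowance on orange: $3.54 / $0.60 × 94 mg = 554.6 mg.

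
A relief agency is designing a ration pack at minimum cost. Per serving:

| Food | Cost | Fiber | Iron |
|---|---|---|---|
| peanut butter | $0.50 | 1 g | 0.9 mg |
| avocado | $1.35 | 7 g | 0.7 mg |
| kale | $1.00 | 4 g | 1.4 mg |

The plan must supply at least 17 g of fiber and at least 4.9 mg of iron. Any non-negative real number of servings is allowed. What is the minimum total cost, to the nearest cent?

$4.01

Minimising a linear cost over {fiber ≥ 17, iron ≥ 4.9, servings ≥ 0} — the optimum is at a vertex, using one or two foods.
peanut butter only: max(17/1, 4.9/0.9) = 17 servings → $8.50.
avocado only: max(17/7, 4.9/0.7) = 7 servings → $9.45.
kale only: max(17/4, 4.9/1.4) = 4.25 servings → $4.25.
peanut butter + avocado with both tight: 4 servings and 1.857 servings → $4.51.
peanut butter + kale with both targets exact would need a negative amount; discard.
avocado + kale with both tight: 0.6 servings and 3.2 servings → $4.01.
So the least-cost plan costs $4.01.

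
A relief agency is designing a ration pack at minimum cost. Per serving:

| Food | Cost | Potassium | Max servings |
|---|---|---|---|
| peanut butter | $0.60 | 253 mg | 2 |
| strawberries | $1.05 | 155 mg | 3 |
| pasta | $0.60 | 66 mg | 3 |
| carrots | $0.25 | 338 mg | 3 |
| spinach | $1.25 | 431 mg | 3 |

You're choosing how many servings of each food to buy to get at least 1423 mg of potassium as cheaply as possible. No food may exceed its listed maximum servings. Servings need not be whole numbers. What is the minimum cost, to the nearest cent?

Cost per mg of potassium: carrots $0.0007, peanut butter $0.0024, spinach $0.0029, strawberries $0.0068, pasta $0.0091.
Take 3 servings of carrots: +1014.0 mg potassium for $0.75 (total $0.75, still need 409.0 mg).
Take 1.617 servings of peanut butter: +409.0 mg potassium for $0.97 (total $1.72, still need 0.0 mg).
Greedy by cheapest-per-mg is optimal for a single linear constraint, so the minimum cost is $1.72.

$1.72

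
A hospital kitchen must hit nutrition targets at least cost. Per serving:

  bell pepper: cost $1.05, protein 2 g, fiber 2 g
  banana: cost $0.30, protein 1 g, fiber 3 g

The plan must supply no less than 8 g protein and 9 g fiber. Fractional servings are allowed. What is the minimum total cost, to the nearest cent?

Check every corner: each single food scaled to meet both minima, and each pair solved so both constraints bind.
bell pepper only: max(8/2, 9/2) = 4.5 servings → $4.72.
banana only: max(8/1, 9/3) = 8 servings → $2.40.
bell pepper + banana with both tight: 3.75 servings and 0.5 servings → $4.09.
So the least-cost plan costs $2.40.

$2.40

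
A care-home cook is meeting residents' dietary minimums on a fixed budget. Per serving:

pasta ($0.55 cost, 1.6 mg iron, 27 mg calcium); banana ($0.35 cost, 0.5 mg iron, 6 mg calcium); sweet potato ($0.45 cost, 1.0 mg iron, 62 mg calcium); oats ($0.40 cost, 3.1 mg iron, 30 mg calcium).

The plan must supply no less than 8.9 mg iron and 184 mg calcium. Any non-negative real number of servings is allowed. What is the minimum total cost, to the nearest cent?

A basic optimal solution has at most two foods positive. Try each food alone and each pair with both targets met exactly.
pasta only: max(8.9/1.6, 184/27) = 6.815 servings → $3.75.
banana only: max(8.9/0.5, 184/6) = 30.67 servings → $10.73.
sweet potato only: max(8.9/1.0, 184/62) = 8.9 servings → $4.00.
oats only: max(8.9/3.1, 184/30) = 6.133 servings → $2.45.
pasta + banana: intersection lies outside the first quadrant.
pasta + sweet potato with both tight: 5.094 servings and 0.7493 servings → $3.14.
pasta + oats with both targets exact would need a negative amount; discard.
banana + sweet potato with both tight: 14.71 servings and 1.544 servings → $5.84.
banana + oats: the both-tight solution has a negative serving — not a feasible corner.
sweet potato + oats with both tight: 1.871 servings and 2.268 servings → $1.75.
The minimum over all feasible corners is $1.75.

$1.75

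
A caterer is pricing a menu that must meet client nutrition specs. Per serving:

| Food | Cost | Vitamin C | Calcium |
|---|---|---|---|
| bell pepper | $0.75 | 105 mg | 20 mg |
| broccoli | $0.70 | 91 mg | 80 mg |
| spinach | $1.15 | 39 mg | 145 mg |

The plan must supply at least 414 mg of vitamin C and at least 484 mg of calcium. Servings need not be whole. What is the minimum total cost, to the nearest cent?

$4.11

Minimising a linear cost over {vitamin C ≥ 414, calcium ≥ 484, servings ≥ 0} — the optimum is at a vertex, using one or two foods.
bell pepper only: max(414/105, 484/20) = 24.2 servings → $18.15.
broccoli only: max(414/91, 484/80) = 6.05 servings → $4.24.
spinach only: max(414/39, 484/145) = 10.62 servings → $12.21.
bell pepper + broccoli: the both-tight solution has a negative serving — not a feasible corner.
bell pepper + spinach with both tight: 2.849 servings and 2.945 servings → $5.52.
broccoli + spinach with both tight: 4.085 servings and 1.084 servings → $4.11.
Cheapest feasible corner: $4.11.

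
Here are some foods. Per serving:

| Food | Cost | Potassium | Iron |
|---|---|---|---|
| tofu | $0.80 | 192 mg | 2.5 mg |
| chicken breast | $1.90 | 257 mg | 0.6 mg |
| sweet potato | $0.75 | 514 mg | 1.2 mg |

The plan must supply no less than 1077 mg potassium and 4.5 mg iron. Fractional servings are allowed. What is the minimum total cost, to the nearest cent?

Two binding constraints pin down two serving amounts, so the optimal mix uses at most two foods. The candidates are each food alone (scaled to the tighter of potassium/iron) and each pair with both constraints tight.
tofu only: max(1077/192, 4.5/2.5) = 5.609 servings → $4.49.
chicken breast only: max(1077/257, 4.5/0.6) = 7.5 servings → $14.25.
sweet potato only: max(1077/514, 4.5/1.2) = 3.75 servings → $2.81.
tofu + chicken breast with both tight: 0.9678 servings and 3.468 servings → $7.36.
tofu + sweet potato with both tight: 0.9678 servings and 1.734 servings → $2.07.
chicken breast + sweet potato (both tight): parallel constraints — no distinct corner.
So the least-cost plan costs $2.07.

$2.07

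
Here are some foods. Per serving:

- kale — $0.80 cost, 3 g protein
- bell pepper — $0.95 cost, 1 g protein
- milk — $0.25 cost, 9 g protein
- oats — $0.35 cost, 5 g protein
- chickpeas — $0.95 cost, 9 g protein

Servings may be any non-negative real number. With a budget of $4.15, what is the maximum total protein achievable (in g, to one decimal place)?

Protein per dollar: milk 36, oats 14.29, chickpeas 9.474, kale 3.75, bell pepper 1.053.
With no serving limits, spend the whole cost allowance on milk: $4.15 / $0.25 × 9 g = 149.4 g.

149.4 g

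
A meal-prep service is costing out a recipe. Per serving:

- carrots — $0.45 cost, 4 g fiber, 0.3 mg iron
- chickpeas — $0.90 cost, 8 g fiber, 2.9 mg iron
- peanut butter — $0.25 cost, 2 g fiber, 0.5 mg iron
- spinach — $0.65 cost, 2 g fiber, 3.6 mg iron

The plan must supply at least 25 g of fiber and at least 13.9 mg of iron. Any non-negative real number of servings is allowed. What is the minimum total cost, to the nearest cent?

$3.53

Compare the cost at each extreme point of the feasible region.
carrots only: max(25/4, 13.9/0.3) = 46.33 servings → $20.85.
chickpeas only: max(25/8, 13.9/2.9) = 4.793 servings → $4.31.
peanut butter only: max(25/2, 13.9/0.5) = 27.8 servings → $6.95.
spinach only: max(25/2, 13.9/3.6) = 12.5 servings → $8.12.
carrots + chickpeas with both targets exact would need a negative amount; discard.
carrots + peanut butter: the both-tight solution has a negative serving — not a feasible corner.
carrots + spinach with both tight: 4.507 servings and 3.486 servings → $4.29.
chickpeas + peanut butter: the both-tight solution has a negative serving — not a feasible corner.
chickpeas + spinach with both tight: 2.704 servings and 1.683 servings → $3.53.
peanut butter + spinach with both tight: 10.03 servings and 2.468 servings → $4.11.
The minimum over all feasible corners is $3.53.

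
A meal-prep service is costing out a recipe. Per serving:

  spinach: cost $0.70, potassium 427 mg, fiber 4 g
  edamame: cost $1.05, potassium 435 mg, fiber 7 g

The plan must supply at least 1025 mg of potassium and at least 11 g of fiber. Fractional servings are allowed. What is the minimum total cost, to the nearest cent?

An LP optimum is at a vertex; with two nutrient constraints at most two foods are used. Check each candidate.
spinach only: max(1025/427, 11/4) = 2.75 servings → $1.93.
edamame only: max(1025/435, 11/7) = 2.356 servings → $2.47.
spinach + edamame with both tight: 1.914 servings and 0.478 servings → $1.84.
So the least-cost plan costs $1.84.

$1.84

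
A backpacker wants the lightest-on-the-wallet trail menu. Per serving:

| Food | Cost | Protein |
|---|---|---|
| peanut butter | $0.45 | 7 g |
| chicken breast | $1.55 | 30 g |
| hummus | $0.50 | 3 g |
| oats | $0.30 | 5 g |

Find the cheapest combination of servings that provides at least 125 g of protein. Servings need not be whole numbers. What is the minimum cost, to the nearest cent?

$6.46

Cost per g of protein: chicken breast $0.0517, oats $0.0600, peanut butter $0.0643, hummus $0.1667.
With no serving limits, use only chicken breast: 125 g / 30 g = 4.167 servings × $1.55 = $6.46.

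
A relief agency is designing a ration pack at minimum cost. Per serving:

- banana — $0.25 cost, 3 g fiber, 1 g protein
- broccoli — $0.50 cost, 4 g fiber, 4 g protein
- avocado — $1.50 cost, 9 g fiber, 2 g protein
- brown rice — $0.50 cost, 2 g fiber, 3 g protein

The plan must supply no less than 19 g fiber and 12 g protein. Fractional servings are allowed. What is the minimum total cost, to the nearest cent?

$1.94

An LP optimum is at a vertex; with two nutrient constraints at most two foods are used. Check each candidate.
banana only: max(19/3, 12/1) = 12 servings → $3.00.
broccoli only: max(19/4, 12/4) = 4.75 servings → $2.38.
avocado only: max(19/9, 12/2) = 6 servings → $9.00.
brown rice only: max(19/2, 12/3) = 9.5 servings → $4.75.
banana + broccoli with both tight: 3.5 servings and 2.125 servings → $1.94.
banana + avocado: intersection lies outside the first quadrant.
banana + brown rice with both tight: 4.714 servings and 2.429 servings → $2.39.
broccoli + avocado with both tight: 2.5 servings and 1 serving → $2.75.
broccoli + brown rice: intersection lies outside the first quadrant.
avocado + brown rice with both tight: 1.435 servings and 3.043 servings → $3.67.
So the least-cost plan costs $1.94.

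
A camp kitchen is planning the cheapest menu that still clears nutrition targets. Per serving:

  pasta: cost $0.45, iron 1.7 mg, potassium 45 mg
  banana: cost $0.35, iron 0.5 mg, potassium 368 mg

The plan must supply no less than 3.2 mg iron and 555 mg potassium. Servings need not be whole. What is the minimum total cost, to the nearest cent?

$1.14

At the optimum either one food covers both requirements or two foods hit both targets exactly; no other combination can be cheaper.
pasta only: max(3.2/1.7, 555/45) = 12.33 servings → $5.55.
banana only: max(3.2/0.5, 555/368) = 6.4 servings → $2.24.
pasta + banana with both tight: 1.492 servings and 1.326 servings → $1.14.
The minimum over all feasible corners is $1.14.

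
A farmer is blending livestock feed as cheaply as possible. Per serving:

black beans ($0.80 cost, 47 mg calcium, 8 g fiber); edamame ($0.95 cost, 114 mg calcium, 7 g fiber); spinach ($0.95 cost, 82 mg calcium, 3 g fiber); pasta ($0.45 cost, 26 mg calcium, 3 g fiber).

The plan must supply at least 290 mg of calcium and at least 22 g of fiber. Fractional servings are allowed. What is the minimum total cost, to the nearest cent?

This is a tiny linear program; its minimum lies at a vertex of the feasible set. List the vertices and price them.
black beans only: max(290/47, 22/8) = 6.17 servings → $4.94.
edamame only: max(290/114, 22/7) = 3.143 servings → $2.99.
spinach only: max(290/82, 22/3) = 7.333 servings → $6.97.
pasta only: max(290/26, 22/3) = 11.15 servings → $5.02.
black beans + edamame with both tight: 0.8199 servings and 2.206 servings → $2.75.
black beans + spinach with both tight: 1.814 servings and 2.497 servings → $3.82.
black beans + pasta with both targets exact would need a negative amount; discard.
edamame + spinach with both targets exact would need a negative amount; discard.
edamame + pasta with both tight: 1.863 servings and 2.987 servings → $3.11.
spinach + pasta with both tight: 1.774 servings and 5.56 servings → $4.19.
So the least-cost plan costs $2.75.

$2.75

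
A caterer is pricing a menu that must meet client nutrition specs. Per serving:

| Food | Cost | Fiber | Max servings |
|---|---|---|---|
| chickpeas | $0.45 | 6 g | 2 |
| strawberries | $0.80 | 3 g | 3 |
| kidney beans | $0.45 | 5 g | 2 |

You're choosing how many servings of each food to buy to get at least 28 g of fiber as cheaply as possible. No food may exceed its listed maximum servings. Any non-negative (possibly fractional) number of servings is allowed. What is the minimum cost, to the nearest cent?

Cost per g of fiber: chickpeas $0.0750, kidney beans $0.0900, strawberries $0.2667.
Take 2 servings of chickpeas: +12.0 g fiber for $0.90 (total $0.90, still need 16.0 g).
Take 2 servings of kidney beans: +10.0 g fiber for $0.90 (total $1.80, still need 6.0 g).
Take 2 servings of strawberries: +6.0 g fiber for $1.60 (total $3.40, still need 0.0 g).
Greedy by cheapest-per-g is optimal for a single linear constraint, so the minimum cost is $3.40.

$3.40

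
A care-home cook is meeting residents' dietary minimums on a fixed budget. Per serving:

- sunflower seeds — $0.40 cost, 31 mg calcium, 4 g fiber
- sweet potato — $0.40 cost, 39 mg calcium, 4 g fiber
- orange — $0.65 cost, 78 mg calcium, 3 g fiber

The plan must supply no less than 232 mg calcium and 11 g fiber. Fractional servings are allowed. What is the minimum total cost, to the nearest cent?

With two linear requirements the optimum uses one or two foods; enumerate the corners.
sunflower seeds only: max(232/31, 11/4) = 7.484 servings → $2.99.
sweet potato only: max(232/39, 11/4) = 5.949 servings → $2.38.
orange only: max(232/78, 11/3) = 3.667 servings → $2.38.
sunflower seeds + sweet potato: intersection lies outside the first quadrant.
sunflower seeds + orange with both tight: 0.7397 servings and 2.68 servings → $2.04.
sweet potato + orange with both tight: 0.8308 servings and 2.559 servings → $2.00.
The minimum over all feasible corners is $2.00.

$2.00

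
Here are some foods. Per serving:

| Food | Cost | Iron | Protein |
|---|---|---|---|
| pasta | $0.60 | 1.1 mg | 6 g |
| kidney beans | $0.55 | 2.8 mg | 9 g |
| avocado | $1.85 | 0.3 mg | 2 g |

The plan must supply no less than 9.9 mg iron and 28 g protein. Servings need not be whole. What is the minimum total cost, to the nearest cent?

Check every corner: each single food scaled to meet both minima, and each pair solved so both constraints bind.
pasta only: max(9.9/1.1, 28/6) = 9 servings → $5.40.
kidney beans only: max(9.9/2.8, 28/9) = 3.536 servings → $1.94.
avocado only: max(9.9/0.3, 28/2) = 33 servings → $61.05.
pasta + kidney beans: the both-tight solution has a negative serving — not a feasible corner.
pasta + avocado with both targets exact would need a negative amount; discard.
kidney beans + avocado: intersection lies outside the first quadrant.
So the least-cost plan costs $1.94.

$1.94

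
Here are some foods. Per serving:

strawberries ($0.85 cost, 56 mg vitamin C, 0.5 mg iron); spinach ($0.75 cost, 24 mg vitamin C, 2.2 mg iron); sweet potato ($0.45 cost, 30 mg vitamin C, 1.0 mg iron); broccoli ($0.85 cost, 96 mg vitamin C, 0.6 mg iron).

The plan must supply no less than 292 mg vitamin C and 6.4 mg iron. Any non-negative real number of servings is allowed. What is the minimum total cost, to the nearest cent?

For a min-cost LP with two ≥-constraints, a basic feasible solution has at most two positive variables.
strawberries only: max(292/56, 6.4/0.5) = 12.8 servings → $10.88.
spinach only: max(292/24, 6.4/2.2) = 12.17 servings → $9.12.
sweet potato only: max(292/30, 6.4/1.0) = 9.733 servings → $4.38.
broccoli only: max(292/96, 6.4/0.6) = 10.67 servings → $9.07.
strawberries + spinach with both tight: 4.396 servings and 1.91 servings → $5.17.
strawberries + sweet potato with both tight: 2.439 servings and 5.18 servings → $4.40.
strawberries + broccoli: the both-tight solution has a negative serving — not a feasible corner.
spinach + sweet potato with both targets exact would need a negative amount; discard.
spinach + broccoli with both tight: 2.232 servings and 2.484 servings → $3.78.
sweet potato + broccoli with both tight: 5.631 servings and 1.282 servings → $3.62.
The minimum over all feasible corners is $3.62.

$3.62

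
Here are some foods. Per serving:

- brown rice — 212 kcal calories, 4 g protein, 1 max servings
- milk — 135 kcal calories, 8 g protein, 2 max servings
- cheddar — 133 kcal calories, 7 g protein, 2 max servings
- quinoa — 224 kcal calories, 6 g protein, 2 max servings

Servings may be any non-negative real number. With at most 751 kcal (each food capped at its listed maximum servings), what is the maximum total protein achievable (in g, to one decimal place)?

35.8 g

Protein per kcal: milk 0.05926, cheddar 0.05263, quinoa 0.02679, brown rice 0.01887.
Take 2 servings of milk: uses 270 kcal, +16.0 g protein (running total 16.0 g).
Take 2 servings of cheddar: uses 266 kcal, +14.0 g protein (running total 30.0 g).
Take 0.9598 servings of quinoa: uses 215 kcal, +5.8 g protein (running total 35.8 g).
Greedy by best ratio exhausts the calories allowance optimally: 35.8 g.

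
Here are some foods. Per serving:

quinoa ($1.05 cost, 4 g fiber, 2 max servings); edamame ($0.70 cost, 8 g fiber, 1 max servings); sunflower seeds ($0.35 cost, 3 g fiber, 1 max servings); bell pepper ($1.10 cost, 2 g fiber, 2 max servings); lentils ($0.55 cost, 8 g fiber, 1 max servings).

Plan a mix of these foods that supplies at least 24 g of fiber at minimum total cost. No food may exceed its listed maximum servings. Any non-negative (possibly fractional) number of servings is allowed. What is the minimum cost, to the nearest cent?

$2.91

Cost per g of fiber: lentils $0.0688, edamame $0.0875, sunflower seeds $0.1167, quinoa $0.2625, bell pepper $0.5500.
Take 1 serving of lentils: +8.0 g fiber for $0.55 (total $0.55, still need 16.0 g).
Take 1 serving of edamame: +8.0 g fiber for $0.70 (total $1.25, still need 8.0 g).
Take 1 serving of sunflower seeds: +3.0 g fiber for $0.35 (total $1.60, still need 5.0 g).
Take 1.25 servings of quinoa: +5.0 g fiber for $1.31 (total $2.91, still need 0.0 g).
Greedy by cheapest-per-g is optimal for a single linear constraint, so the minimum cost is $2.91.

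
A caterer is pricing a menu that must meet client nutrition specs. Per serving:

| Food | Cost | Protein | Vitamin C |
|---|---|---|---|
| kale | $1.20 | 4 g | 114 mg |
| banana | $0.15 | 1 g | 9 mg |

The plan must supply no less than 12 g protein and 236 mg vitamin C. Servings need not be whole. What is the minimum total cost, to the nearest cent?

The cheapest plan sits at a corner of the feasible region — with two constraints it uses at most two foods.
kale only: max(12/4, 236/114) = 3 servings → $3.60.
banana only: max(12/1, 236/9) = 26.22 servings → $3.93.
kale + banana with both tight: 1.641 servings and 5.436 servings → $2.78.
So the least-cost plan costs $2.78.

$2.78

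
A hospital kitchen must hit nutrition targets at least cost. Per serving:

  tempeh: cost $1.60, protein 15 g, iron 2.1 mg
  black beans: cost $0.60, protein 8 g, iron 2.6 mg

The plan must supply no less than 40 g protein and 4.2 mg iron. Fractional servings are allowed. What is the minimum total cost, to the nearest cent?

$3.00

tempeh only: max(40/15, 4.2/2.1) = 2.667 servings → $4.27.
black beans only: max(40/8, 4.2/2.6) = 5 servings → $3.00.
tempeh + black beans with both targets exact would need a negative amount; discard.
So the least-cost plan costs $3.00.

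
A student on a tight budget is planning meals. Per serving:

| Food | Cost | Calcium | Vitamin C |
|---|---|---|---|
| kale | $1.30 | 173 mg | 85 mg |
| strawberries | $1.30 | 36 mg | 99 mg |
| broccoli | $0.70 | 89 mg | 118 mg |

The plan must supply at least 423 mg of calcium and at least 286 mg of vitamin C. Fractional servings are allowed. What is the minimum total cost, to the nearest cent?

This is a tiny linear program; its minimum lies at a vertex of the feasible set. List the vertices and price them.
kale only: max(423/173, 286/85) = 3.365 servings → $4.37.
strawberries only: max(423/36, 286/99) = 11.75 servings → $15.28.
broccoli only: max(423/89, 286/118) = 4.753 servings → $3.33.
kale + strawberries with both tight: 2.245 servings and 0.9613 servings → $4.17.
kale + broccoli with both tight: 1.904 servings and 1.052 servings → $3.21.
strawberries + broccoli: the both-tight solution has a negative serving — not a feasible corner.
Cheapest feasible corner: $3.21.

$3.21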